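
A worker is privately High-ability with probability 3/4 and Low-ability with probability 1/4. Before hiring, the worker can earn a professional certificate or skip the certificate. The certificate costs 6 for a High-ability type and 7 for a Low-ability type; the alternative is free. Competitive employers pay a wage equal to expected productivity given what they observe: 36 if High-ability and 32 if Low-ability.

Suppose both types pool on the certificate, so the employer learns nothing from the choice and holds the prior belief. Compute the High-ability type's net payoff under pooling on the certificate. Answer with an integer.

Pooled wage = 3/4·36 + 1/4·32 = 35.
High-ability pays cost 6 for the certificate, so net payoff = 35 − 6 = 29.

29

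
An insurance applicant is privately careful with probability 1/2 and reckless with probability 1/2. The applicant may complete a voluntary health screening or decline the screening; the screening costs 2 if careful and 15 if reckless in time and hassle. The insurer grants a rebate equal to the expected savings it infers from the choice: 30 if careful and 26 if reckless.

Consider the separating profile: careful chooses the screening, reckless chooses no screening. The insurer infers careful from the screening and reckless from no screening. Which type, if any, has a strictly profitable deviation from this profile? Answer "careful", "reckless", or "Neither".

Neither

The screening pays 30; no screening pays 26.
careful: assigned the screening, nets 30 − 2 = 28; deviating to no screening nets 26.
reckless: assigned no screening, nets 26; deviating to the screening nets 30 − 15 = 15.
Both types strictly prefer their assigned action; no profitable deviation.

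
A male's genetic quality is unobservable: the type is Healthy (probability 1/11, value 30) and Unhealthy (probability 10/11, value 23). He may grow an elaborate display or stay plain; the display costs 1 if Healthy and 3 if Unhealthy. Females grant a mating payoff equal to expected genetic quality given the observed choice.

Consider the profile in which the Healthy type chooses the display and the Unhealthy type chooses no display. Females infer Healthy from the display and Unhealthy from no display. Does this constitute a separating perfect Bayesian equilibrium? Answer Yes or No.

Under these beliefs, the display earns mating payoff 30 and no display earns mating payoff 23.
Healthy: the display nets 30 − 1 = 29; no display nets 23. Healthy prefers the display.
Unhealthy: the display nets 30 − 3 = 27; no display nets 23. Unhealthy would deviate to the display.
Unhealthy has a profitable deviation, so the profile is not an equilibrium.

No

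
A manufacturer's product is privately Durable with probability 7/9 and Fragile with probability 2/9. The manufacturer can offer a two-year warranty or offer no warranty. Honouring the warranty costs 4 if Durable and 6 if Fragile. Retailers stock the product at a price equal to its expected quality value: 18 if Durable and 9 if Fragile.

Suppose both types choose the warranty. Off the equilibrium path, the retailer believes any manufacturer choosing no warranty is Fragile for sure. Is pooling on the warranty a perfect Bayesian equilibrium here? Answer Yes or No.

Yes

On path, the retailer holds the prior and pays 7/9·18 + 2/9·9 = 16. Off path (no warranty), believing Fragile, it pays 9.
Durable: the warranty nets 16 − 4 = 12; no warranty nets 9. Durable stays.
Fragile: the warranty nets 16 − 6 = 10; no warranty nets 9. Fragile stays.
No type deviates, so pooling is sustained.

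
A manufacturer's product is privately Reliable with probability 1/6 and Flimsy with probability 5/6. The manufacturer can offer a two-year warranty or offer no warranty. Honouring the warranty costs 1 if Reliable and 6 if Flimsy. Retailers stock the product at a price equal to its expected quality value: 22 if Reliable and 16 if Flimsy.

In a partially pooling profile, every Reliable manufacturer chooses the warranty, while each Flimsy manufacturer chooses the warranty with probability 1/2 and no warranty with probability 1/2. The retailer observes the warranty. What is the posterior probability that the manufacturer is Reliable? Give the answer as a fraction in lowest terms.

P(the warranty) = (1/6)·1 + (5/6)·(1/2) = 7/12.
By Bayes' rule, P(Reliable | the warranty) = (1/6) / (7/12) = 2/7.

2/7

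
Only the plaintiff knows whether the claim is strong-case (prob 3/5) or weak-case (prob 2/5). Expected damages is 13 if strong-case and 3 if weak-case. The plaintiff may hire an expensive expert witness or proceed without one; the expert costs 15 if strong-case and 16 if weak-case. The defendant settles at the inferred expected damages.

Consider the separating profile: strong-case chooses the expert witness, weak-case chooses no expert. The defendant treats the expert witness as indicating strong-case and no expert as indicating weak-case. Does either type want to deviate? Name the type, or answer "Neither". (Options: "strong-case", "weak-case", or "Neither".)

The expert witness pays 13; no expert pays 3.
strong-case: assigned the expert witness, nets 13 − 15 = -2; deviating to no expert nets 3.
weak-case: assigned no expert, nets 3; deviating to the expert witness nets 13 − 16 = -3.
The strong-case type gains 5 by deviating.

strong-case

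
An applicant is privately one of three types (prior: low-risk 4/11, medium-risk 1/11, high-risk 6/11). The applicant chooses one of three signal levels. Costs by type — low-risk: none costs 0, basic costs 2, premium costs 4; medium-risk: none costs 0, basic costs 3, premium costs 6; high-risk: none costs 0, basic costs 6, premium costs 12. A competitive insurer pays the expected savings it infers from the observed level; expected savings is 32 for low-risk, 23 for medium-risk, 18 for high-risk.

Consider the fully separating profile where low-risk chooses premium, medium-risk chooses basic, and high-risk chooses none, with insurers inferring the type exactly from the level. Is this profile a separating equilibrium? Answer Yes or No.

No

Separating rebates: premium → 32, basic → 23, none → 18.
low-risk (assigned premium): none: 18 − 0 = 18; basic: 23 − 2 = 21; premium: 32 − 4 = 28. low-risk stays.
medium-risk (assigned basic): none: 18 − 0 = 18; basic: 23 − 3 = 20; premium: 32 − 6 = 26. medium-risk prefers premium.
high-risk (assigned none): none: 18 − 0 = 18; basic: 23 − 6 = 17; premium: 32 − 12 = 20. high-risk prefers premium.
At least one type deviates; the separating profile fails.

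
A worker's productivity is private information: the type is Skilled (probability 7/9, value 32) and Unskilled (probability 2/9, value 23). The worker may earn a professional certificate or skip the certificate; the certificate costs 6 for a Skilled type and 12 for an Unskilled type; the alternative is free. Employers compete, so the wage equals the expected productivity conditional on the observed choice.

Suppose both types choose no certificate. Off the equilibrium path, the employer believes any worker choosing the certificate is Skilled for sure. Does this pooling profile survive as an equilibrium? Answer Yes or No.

Yes

On path, the employer holds the prior and pays 7/9·32 + 2/9·23 = 30. Off path (the certificate), believing Skilled, it pays 32.
Skilled: no certificate nets 30; the certificate nets 32 − 6 = 26. Skilled stays.
Unskilled: no certificate nets 30; the certificate nets 32 − 12 = 20. Unskilled stays.
No type deviates, so pooling is sustained.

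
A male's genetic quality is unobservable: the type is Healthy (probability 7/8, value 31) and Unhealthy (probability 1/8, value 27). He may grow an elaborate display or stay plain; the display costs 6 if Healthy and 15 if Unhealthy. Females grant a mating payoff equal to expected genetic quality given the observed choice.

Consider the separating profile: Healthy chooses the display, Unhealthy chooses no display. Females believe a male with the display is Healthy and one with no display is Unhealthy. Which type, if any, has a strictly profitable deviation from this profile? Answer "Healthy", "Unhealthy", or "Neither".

Healthy

The display pays 31; no display pays 27.
Healthy: assigned the display, nets 31 − 6 = 25; deviating to no display nets 27.
Unhealthy: assigned no display, nets 27; deviating to the display nets 31 − 15 = 16.
The Healthy type gains 2 by deviating.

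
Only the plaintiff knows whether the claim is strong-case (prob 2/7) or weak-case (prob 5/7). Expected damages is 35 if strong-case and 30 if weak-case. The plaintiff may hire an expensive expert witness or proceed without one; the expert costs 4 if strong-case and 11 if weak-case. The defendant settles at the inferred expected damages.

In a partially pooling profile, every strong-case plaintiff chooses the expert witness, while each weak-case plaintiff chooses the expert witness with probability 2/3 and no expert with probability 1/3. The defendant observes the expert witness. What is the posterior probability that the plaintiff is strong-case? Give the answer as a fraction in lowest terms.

3/8

P(the expert witness) = (2/7)·1 + (5/7)·(2/3) = 16/21.
By Bayes' rule, P(strong-case | the expert witness) = (2/7) / (16/21) = 3/8.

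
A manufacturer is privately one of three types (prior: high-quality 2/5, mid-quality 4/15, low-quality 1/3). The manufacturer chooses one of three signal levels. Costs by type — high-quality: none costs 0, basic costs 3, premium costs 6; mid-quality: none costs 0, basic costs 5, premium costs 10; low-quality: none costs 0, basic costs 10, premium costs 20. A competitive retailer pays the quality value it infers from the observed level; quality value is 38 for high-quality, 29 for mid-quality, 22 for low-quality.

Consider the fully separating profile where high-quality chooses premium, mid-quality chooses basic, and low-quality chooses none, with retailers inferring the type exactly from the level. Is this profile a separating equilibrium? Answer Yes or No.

No

Separating prices: premium → 38, basic → 29, none → 22.
high-quality (assigned premium): none: 22 − 0 = 22; basic: 29 − 3 = 26; premium: 38 − 6 = 32. high-quality stays.
mid-quality (assigned basic): none: 22 − 0 = 22; basic: 29 − 5 = 24; premium: 38 − 10 = 28. mid-quality prefers premium.
low-quality (assigned none): none: 22 − 0 = 22; basic: 29 − 10 = 19; premium: 38 − 20 = 18. low-quality stays.
At least one type deviates; the separating profile fails.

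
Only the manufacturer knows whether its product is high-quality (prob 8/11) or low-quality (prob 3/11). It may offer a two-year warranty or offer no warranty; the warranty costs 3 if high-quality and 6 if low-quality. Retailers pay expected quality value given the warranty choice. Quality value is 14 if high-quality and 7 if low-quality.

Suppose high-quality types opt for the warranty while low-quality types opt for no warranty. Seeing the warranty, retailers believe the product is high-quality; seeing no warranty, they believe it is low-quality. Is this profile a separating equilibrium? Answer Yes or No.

Under these beliefs, the warranty earns price 14 and no warranty earns price 7.
high-quality: the warranty nets 14 − 3 = 11; no warranty nets 7. high-quality prefers the warranty.
low-quality: the warranty nets 14 − 6 = 8; no warranty nets 7. low-quality would deviate to the warranty.
low-quality has a profitable deviation, so the profile is not an equilibrium.

No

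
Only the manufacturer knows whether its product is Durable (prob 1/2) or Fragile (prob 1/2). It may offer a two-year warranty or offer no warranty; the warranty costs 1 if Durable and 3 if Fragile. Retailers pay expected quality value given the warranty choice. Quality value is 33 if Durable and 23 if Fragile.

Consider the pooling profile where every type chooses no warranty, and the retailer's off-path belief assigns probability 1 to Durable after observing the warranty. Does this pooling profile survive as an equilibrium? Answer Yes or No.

On path, the retailer holds the prior and pays 1/2·33 + 1/2·23 = 28. Off path (the warranty), believing Durable, it pays 33.
Durable: no warranty nets 28; the warranty nets 33 − 1 = 32. Durable would deviate.
Fragile: no warranty nets 28; the warranty nets 33 − 3 = 30. Fragile would deviate.
A type deviates, so pooling fails.

No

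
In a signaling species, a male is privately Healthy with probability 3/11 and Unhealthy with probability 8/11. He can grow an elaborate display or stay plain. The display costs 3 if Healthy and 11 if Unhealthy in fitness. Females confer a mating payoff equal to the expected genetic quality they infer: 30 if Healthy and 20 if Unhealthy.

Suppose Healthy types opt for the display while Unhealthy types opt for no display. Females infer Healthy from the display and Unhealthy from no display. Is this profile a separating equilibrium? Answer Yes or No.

Yes

Under these beliefs, the display earns mating payoff 30 and no display earns mating payoff 20.
Healthy: the display nets 30 − 3 = 27; no display nets 20. Healthy prefers the display.
Unhealthy: the display nets 30 − 11 = 19; no display nets 20. Unhealthy prefers no display.
Neither type deviates, so the separating profile is an equilibrium.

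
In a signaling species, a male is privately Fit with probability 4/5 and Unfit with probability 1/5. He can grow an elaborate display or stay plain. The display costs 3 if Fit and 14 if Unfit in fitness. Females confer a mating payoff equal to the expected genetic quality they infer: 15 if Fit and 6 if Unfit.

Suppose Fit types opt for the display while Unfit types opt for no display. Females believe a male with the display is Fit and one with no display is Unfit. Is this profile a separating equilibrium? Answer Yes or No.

Yes

Under these beliefs, the display earns mating payoff 15 and no display earns mating payoff 6.
Fit: the display nets 15 − 3 = 12; no display nets 6. Fit prefers the display.
Unfit: the display nets 15 − 14 = 1; no display nets 6. Unfit prefers no display.
Neither type deviates, so the separating profile is an equilibrium.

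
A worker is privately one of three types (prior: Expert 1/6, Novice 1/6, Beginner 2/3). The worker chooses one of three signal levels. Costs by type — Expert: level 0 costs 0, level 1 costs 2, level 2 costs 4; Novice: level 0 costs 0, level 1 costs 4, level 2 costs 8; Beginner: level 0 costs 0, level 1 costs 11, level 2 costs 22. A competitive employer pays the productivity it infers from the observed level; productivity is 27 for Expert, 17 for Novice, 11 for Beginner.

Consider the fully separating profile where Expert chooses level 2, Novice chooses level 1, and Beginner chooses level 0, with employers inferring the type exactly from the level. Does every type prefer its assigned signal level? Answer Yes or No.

Separating wages: level 2 → 27, level 1 → 17, level 0 → 11.
Expert (assigned level 2): level 0: 11 − 0 = 11; level 1: 17 − 2 = 15; level 2: 27 − 4 = 23. Expert stays.
Novice (assigned level 1): level 0: 11 − 0 = 11; level 1: 17 − 4 = 13; level 2: 27 − 8 = 19. Novice prefers level 2.
Beginner (assigned level 0): level 0: 11 − 0 = 11; level 1: 17 − 11 = 6; level 2: 27 − 22 = 5. Beginner stays.
At least one type deviates; the separating profile fails.

No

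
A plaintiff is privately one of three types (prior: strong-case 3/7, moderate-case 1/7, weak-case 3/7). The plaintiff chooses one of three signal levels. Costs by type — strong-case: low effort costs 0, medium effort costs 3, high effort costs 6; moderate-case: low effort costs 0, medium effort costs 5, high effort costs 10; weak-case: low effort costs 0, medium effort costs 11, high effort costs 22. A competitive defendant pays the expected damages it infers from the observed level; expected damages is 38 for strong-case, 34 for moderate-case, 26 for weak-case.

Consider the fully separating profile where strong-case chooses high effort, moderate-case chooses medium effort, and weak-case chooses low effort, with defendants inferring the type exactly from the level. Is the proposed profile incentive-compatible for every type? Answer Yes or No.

Separating settlements: high effort → 38, medium effort → 34, low effort → 26.
strong-case (assigned high effort): low effort: 26 − 0 = 26; medium effort: 34 − 3 = 31; high effort: 38 − 6 = 32. strong-case stays.
moderate-case (assigned medium effort): low effort: 26 − 0 = 26; medium effort: 34 − 5 = 29; high effort: 38 − 10 = 28. moderate-case stays.
weak-case (assigned low effort): low effort: 26 − 0 = 26; medium effort: 34 − 11 = 23; high effort: 38 − 22 = 16. weak-case stays.
Every type prefers its assigned level; separation holds.

Yes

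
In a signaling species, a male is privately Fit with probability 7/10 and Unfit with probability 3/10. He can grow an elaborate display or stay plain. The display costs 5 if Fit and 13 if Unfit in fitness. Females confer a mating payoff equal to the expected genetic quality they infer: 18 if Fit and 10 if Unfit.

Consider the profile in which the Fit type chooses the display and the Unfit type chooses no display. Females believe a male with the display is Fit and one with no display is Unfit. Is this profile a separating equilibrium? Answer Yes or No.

Yes

Under these beliefs, the display earns mating payoff 18 and no display earns mating payoff 10.
Fit: the display nets 18 − 5 = 13; no display nets 10. Fit prefers the display.
Unfit: the display nets 18 − 13 = 5; no display nets 10. Unfit prefers no display.
Neither type deviates, so the separating profile is an equilibrium.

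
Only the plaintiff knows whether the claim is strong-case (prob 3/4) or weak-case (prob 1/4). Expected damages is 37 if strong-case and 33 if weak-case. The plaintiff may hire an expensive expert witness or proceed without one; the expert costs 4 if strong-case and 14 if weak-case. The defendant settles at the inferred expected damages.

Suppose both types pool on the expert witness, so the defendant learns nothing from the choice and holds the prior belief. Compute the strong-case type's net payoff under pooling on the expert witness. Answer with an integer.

32

Pooled settlement = 3/4·37 + 1/4·33 = 36.
strong-case pays cost 4 for the expert witness, so net payoff = 36 − 4 = 32.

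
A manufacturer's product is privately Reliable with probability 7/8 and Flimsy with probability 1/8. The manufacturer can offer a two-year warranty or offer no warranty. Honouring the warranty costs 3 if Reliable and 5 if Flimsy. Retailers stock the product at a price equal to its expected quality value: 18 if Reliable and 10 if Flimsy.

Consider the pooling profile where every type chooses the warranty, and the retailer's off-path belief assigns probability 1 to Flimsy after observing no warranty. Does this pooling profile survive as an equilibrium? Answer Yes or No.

Yes

On path, the retailer holds the prior and pays 7/8·18 + 1/8·10 = 17. Off path (no warranty), believing Flimsy, it pays 10.
Reliable: the warranty nets 17 − 3 = 14; no warranty nets 10. Reliable stays.
Flimsy: the warranty nets 17 − 5 = 12; no warranty nets 10. Flimsy stays.
No type deviates, so pooling is sustained.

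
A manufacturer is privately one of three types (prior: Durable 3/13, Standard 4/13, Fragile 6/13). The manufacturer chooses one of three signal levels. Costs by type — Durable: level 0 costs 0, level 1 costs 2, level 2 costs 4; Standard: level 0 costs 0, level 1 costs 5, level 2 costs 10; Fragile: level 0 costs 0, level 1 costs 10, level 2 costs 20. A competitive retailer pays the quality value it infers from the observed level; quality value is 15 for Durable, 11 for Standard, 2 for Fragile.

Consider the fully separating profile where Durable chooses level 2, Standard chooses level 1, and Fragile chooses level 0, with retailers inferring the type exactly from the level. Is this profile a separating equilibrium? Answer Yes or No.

Separating prices: level 2 → 15, level 1 → 11, level 0 → 2.
Durable (assigned level 2): level 0: 2 − 0 = 2; level 1: 11 − 2 = 9; level 2: 15 − 4 = 11. Durable stays.
Standard (assigned level 1): level 0: 2 − 0 = 2; level 1: 11 − 5 = 6; level 2: 15 − 10 = 5. Standard stays.
Fragile (assigned level 0): level 0: 2 − 0 = 2; level 1: 11 − 10 = 1; level 2: 15 − 20 = -5. Fragile stays.
Every type prefers its assigned level; separation holds.

Yes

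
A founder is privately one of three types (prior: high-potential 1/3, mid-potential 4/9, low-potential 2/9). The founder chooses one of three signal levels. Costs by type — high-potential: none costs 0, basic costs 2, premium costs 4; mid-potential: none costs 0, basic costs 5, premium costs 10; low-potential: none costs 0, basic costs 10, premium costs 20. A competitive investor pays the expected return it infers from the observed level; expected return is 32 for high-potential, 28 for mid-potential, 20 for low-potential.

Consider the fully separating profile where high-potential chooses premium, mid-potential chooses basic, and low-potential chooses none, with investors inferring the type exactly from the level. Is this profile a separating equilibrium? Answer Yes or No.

Separating valuations: premium → 32, basic → 28, none → 20.
high-potential (assigned premium): none: 20 − 0 = 20; basic: 28 − 2 = 26; premium: 32 − 4 = 28. high-potential stays.
mid-potential (assigned basic): none: 20 − 0 = 20; basic: 28 − 5 = 23; premium: 32 − 10 = 22. mid-potential stays.
low-potential (assigned none): none: 20 − 0 = 20; basic: 28 − 10 = 18; premium: 32 − 20 = 12. low-potential stays.
Every type prefers its assigned level; separation holds.

Yes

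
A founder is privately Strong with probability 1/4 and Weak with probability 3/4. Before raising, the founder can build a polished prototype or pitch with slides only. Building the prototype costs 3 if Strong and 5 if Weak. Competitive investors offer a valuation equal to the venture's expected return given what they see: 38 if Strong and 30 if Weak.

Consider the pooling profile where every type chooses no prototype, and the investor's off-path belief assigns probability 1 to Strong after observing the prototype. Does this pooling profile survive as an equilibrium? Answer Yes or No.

On path, the investor holds the prior and pays 1/4·38 + 3/4·30 = 32. Off path (the prototype), believing Strong, it pays 38.
Strong: no prototype nets 32; the prototype nets 38 − 3 = 35. Strong would deviate.
Weak: no prototype nets 32; the prototype nets 38 − 5 = 33. Weak would deviate.
A type deviates, so pooling fails.

No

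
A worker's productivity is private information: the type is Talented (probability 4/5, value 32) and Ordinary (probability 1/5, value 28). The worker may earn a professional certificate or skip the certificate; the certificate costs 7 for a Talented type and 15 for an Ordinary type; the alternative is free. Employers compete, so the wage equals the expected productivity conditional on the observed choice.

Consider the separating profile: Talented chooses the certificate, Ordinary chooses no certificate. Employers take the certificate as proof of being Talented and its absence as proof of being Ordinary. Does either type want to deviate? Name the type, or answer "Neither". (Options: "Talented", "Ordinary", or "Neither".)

Talented

The certificate pays 32; no certificate pays 28.
Talented: assigned the certificate, nets 32 − 7 = 25; deviating to no certificate nets 28.
Ordinary: assigned no certificate, nets 28; deviating to the certificate nets 32 − 15 = 17.
The Talented type gains 3 by deviating.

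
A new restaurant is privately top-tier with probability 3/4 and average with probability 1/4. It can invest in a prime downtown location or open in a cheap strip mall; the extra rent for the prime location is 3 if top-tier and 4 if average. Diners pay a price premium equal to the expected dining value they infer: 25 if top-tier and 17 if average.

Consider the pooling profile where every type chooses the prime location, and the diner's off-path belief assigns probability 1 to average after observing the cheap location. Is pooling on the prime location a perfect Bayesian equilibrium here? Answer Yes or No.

Yes

On path, the diner holds the prior and pays 3/4·25 + 1/4·17 = 23. Off path (the cheap location), believing average, it pays 17.
top-tier: the prime location nets 23 − 3 = 20; the cheap location nets 17. top-tier stays.
average: the prime location nets 23 − 4 = 19; the cheap location nets 17. average stays.
No type deviates, so pooling is sustained.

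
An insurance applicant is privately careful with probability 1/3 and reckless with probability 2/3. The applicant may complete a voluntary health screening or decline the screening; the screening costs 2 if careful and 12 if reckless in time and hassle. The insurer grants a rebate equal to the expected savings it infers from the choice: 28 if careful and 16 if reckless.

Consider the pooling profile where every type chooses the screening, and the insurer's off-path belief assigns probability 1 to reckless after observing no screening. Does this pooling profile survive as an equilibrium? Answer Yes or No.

On path, the insurer holds the prior and pays 1/3·28 + 2/3·16 = 20. Off path (no screening), believing reckless, it pays 16.
careful: the screening nets 20 − 2 = 18; no screening nets 16. careful stays.
reckless: the screening nets 20 − 12 = 8; no screening nets 16. reckless would deviate.
A type deviates, so pooling fails.

No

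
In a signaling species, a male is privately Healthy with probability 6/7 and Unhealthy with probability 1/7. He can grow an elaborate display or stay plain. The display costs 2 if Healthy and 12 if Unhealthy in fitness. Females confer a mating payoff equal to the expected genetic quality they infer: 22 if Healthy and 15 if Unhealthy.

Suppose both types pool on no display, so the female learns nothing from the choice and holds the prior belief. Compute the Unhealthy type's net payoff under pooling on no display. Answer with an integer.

Pooled mating payoff = 6/7·22 + 1/7·15 = 21.
Unhealthy pays no cost for no display, so net payoff = 21.

21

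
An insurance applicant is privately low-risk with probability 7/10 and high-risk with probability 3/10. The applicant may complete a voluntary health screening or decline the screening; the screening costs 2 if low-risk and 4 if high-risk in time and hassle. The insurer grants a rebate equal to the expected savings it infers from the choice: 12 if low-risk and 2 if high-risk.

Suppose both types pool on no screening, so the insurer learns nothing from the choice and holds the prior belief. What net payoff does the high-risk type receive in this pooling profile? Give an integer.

Pooled rebate = 7/10·12 + 3/10·2 = 9.
high-risk pays no cost for no screening, so net payoff = 9.

9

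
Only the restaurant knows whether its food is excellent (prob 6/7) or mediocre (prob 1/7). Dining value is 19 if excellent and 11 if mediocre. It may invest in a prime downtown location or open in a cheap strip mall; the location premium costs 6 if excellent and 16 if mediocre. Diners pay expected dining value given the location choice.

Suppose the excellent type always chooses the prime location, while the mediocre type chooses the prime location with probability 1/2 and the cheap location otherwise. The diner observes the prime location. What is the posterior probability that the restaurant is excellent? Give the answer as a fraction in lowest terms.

12/13

P(the prime location) = (6/7)·1 + (1/7)·(1/2) = 13/14.
By Bayes' rule, P(excellent | the prime location) = (6/7) / (13/14) = 12/13.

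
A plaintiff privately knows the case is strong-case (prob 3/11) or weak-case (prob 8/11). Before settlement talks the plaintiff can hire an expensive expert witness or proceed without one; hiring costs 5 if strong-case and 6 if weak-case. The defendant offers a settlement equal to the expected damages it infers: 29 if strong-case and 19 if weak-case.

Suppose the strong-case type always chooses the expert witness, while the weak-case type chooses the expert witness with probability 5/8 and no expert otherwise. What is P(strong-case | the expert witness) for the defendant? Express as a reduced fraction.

3/8

P(the expert witness) = (3/11)·1 + (8/11)·(5/8) = 8/11.
By Bayes' rule, P(strong-case | the expert witness) = (3/11) / (8/11) = 3/8.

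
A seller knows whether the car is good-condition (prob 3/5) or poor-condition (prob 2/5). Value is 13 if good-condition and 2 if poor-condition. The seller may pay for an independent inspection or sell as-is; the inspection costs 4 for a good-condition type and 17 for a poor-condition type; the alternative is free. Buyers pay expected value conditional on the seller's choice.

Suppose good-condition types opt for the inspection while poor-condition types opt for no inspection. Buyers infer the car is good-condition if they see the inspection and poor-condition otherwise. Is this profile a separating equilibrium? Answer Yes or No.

Under these beliefs, the inspection earns price 13 and no inspection earns price 2.
good-condition: the inspection nets 13 − 4 = 9; no inspection nets 2. good-condition prefers the inspection.
poor-condition: the inspection nets 13 − 17 = -4; no inspection nets 2. poor-condition prefers no inspection.
Neither type deviates, so the separating profile is an equilibrium.

Yes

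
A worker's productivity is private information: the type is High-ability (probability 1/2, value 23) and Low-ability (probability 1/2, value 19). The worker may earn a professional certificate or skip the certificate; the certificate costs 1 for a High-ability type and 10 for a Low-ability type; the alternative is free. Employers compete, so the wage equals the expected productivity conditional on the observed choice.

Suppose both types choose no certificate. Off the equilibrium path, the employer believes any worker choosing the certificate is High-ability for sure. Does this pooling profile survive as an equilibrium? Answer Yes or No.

No

On path, the employer holds the prior and pays 1/2·23 + 1/2·19 = 21. Off path (the certificate), believing High-ability, it pays 23.
High-ability: no certificate nets 21; the certificate nets 23 − 1 = 22. High-ability would deviate.
Low-ability: no certificate nets 21; the certificate nets 23 − 10 = 13. Low-ability stays.
A type deviates, so pooling fails.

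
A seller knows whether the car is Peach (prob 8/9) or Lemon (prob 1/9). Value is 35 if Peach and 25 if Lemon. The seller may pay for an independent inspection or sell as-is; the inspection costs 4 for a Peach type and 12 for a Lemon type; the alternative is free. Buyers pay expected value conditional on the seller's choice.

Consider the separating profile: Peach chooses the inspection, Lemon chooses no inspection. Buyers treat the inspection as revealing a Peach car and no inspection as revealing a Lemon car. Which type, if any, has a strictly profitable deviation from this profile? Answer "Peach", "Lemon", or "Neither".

The inspection pays 35; no inspection pays 25.
Peach: assigned the inspection, nets 35 − 4 = 31; deviating to no inspection nets 25.
Lemon: assigned no inspection, nets 25; deviating to the inspection nets 35 − 12 = 23.
Both types strictly prefer their assigned action; no profitable deviation.

Neither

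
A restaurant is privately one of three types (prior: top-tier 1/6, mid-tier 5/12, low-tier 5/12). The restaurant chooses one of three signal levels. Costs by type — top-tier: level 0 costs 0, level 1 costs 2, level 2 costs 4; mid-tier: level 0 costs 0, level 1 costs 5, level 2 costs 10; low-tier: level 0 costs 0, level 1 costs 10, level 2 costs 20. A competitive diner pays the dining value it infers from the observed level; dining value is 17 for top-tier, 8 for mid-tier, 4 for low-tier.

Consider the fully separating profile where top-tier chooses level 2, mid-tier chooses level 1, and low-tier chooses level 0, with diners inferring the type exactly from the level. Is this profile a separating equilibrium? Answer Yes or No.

No

Separating price premiums: level 2 → 17, level 1 → 8, level 0 → 4.
top-tier (assigned level 2): level 0: 4 − 0 = 4; level 1: 8 − 2 = 6; level 2: 17 − 4 = 13. top-tier stays.
mid-tier (assigned level 1): level 0: 4 − 0 = 4; level 1: 8 − 5 = 3; level 2: 17 − 10 = 7. mid-tier prefers level 2.
low-tier (assigned level 0): level 0: 4 − 0 = 4; level 1: 8 − 10 = -2; level 2: 17 − 20 = -3. low-tier stays.
At least one type deviates; the separating profile fails.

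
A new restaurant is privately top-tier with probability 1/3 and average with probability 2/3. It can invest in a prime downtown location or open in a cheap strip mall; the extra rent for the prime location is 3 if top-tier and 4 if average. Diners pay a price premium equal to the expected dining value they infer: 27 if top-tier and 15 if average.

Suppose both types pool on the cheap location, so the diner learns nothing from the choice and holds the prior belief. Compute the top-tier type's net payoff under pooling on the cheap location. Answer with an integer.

Pooled price premium = 1/3·27 + 2/3·15 = 19.
top-tier pays no cost for the cheap location, so net payoff = 19.

19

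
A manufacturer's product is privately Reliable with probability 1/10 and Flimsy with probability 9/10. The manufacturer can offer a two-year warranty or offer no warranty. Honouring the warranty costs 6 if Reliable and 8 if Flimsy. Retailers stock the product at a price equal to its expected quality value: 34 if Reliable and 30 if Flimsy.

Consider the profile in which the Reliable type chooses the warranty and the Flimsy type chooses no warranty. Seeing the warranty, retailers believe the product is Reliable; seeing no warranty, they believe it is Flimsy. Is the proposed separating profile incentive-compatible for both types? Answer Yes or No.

Under these beliefs, the warranty earns price 34 and no warranty earns price 30.
Reliable: the warranty nets 34 − 6 = 28; no warranty nets 30. Reliable would deviate to no warranty.
Flimsy: the warranty nets 34 − 8 = 26; no warranty nets 30. Flimsy prefers no warranty.
Reliable has a profitable deviation, so the profile is not an equilibrium.

No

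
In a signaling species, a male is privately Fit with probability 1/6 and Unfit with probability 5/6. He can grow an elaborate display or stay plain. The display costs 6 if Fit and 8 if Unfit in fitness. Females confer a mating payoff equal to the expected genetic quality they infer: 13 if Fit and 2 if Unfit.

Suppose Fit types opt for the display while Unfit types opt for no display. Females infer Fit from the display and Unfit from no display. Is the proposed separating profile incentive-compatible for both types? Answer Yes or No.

Under these beliefs, the display earns mating payoff 13 and no display earns mating payoff 2.
Fit: the display nets 13 − 6 = 7; no display nets 2. Fit prefers the display.
Unfit: the display nets 13 − 8 = 5; no display nets 2. Unfit would deviate to the display.
Unfit has a profitable deviation, so the profile is not an equilibrium.

No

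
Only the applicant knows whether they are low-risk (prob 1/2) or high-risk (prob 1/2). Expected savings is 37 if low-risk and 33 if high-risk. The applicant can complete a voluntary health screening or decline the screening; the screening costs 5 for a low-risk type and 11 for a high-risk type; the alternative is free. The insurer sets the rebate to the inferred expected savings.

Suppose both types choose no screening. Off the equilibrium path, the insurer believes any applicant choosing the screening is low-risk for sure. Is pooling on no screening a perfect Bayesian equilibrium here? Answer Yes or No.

On path, the insurer holds the prior and pays 1/2·37 + 1/2·33 = 35. Off path (the screening), believing low-risk, it pays 37.
low-risk: no screening nets 35; the screening nets 37 − 5 = 32. low-risk stays.
high-risk: no screening nets 35; the screening nets 37 − 11 = 26. high-risk stays.
No type deviates, so pooling is sustained.

Yes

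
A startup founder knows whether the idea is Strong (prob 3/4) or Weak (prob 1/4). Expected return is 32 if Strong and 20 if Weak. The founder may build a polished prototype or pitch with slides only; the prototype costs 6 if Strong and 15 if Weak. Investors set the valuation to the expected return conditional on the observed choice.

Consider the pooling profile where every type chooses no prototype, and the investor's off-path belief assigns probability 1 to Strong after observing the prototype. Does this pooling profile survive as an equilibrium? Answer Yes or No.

Yes

On path, the investor holds the prior and pays 3/4·32 + 1/4·20 = 29. Off path (the prototype), believing Strong, it pays 32.
Strong: no prototype nets 29; the prototype nets 32 − 6 = 26. Strong stays.
Weak: no prototype nets 29; the prototype nets 32 − 15 = 17. Weak stays.
No type deviates, so pooling is sustained.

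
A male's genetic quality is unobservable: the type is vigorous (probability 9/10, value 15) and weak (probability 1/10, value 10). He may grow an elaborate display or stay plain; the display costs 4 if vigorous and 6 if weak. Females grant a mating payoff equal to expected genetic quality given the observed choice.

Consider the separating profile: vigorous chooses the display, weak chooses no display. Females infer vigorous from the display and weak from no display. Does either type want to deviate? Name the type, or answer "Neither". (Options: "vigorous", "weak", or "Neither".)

Neither

The display pays 15; no display pays 10.
vigorous: assigned the display, nets 15 − 4 = 11; deviating to no display nets 10.
weak: assigned no display, nets 10; deviating to the display nets 15 − 6 = 9.
Both types strictly prefer their assigned action; no profitable deviation.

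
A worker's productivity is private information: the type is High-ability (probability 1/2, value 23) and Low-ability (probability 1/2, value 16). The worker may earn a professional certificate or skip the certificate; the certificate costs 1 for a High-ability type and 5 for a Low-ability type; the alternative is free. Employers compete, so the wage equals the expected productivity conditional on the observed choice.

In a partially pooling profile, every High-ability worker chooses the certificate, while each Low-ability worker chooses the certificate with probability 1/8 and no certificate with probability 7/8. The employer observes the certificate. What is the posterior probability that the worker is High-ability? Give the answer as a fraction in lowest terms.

8/9

P(the certificate) = (1/2)·1 + (1/2)·(1/8) = 9/16.
By Bayes' rule, P(High-ability | the certificate) = (1/2) / (9/16) = 8/9.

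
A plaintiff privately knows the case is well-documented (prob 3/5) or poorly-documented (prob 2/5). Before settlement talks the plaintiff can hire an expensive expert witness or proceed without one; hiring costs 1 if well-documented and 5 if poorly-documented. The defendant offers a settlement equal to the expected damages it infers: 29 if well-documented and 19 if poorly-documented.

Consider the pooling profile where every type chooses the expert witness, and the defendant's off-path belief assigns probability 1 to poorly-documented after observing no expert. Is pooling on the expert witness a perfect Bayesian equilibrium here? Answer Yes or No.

On path, the defendant holds the prior and pays 3/5·29 + 2/5·19 = 25. Off path (no expert), believing poorly-documented, it pays 19.
well-documented: the expert witness nets 25 − 1 = 24; no expert nets 19. well-documented stays.
poorly-documented: the expert witness nets 25 − 5 = 20; no expert nets 19. poorly-documented stays.
No type deviates, so pooling is sustained.

Yes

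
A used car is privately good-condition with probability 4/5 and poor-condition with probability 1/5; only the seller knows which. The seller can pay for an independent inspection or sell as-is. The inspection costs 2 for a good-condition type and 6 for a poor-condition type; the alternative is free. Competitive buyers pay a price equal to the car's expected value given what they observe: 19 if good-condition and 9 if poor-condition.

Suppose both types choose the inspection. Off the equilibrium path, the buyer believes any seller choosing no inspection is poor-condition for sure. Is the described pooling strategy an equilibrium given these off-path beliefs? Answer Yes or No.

Yes

On path, the buyer holds the prior and pays 4/5·19 + 1/5·9 = 17. Off path (no inspection), believing poor-condition, it pays 9.
good-condition: the inspection nets 17 − 2 = 15; no inspection nets 9. good-condition stays.
poor-condition: the inspection nets 17 − 6 = 11; no inspection nets 9. poor-condition stays.
No type deviates, so pooling is sustained.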